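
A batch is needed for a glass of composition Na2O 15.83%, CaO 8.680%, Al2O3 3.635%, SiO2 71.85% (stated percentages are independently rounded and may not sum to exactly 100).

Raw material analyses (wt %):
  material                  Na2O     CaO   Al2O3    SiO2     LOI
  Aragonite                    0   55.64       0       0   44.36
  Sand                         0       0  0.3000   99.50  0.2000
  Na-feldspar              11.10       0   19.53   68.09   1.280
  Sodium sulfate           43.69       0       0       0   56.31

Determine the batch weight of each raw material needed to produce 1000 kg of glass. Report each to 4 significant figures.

Batch per 1000 kg glass:
  Aragonite: 156.0 kg
  Sand: 601.1 kg
  Na-feldspar: 176.9 kg
  Sodium sulfate: 317.4 kg
Total batch = 1251 kg; LOI loss = 251.4 kg; yield = 79.91%

The working math maintains exact precision at every stage; mid-chain values are printed (rounded to 4 significant figures) within the worked lines; each reported figure is rounded only once — derived quantities (totals, the four compositions, glass mass, LOI, yield) are carried from the batch weights for 1000 kg of glass at exact precision, as set out in either problem or answer.
Oxide-by-oxide targets in 1000 kg glass:
  Na2O: 15.83% × 1000 = 158.3 kg
  CaO: 8.680% × 1000 = 86.80 kg
  Al2O3: 3.635% × 1000 = 36.35 kg
  SiO2: 71.85% × 1000 = 718.5 kg
Oxide-by-oxide audit working from each reported weight, relative to the basis at hand (delivered sums recover each target modulo rounding of the values):
  Na2O: 176.9·0.1110 + 317.4·0.4369 = 158.3 kg (target 158.3 kg)
  CaO: 156.0·0.5564 = 86.80 kg (target 86.80 kg)
  Al2O3: 601.1·0.003000 + 176.9·0.1953 = 36.35 kg (target 36.35 kg)
  SiO2: 601.1·0.9950 + 176.9·0.6809 = 718.5 kg (target 718.5 kg)
Auditing the glass mass value: Σ batch − LOI loss = 1000 kg (the Σ of target masses is 1000 kg; versus the stated basis of 1000 kg — gaps are rounding artifacts).
Batch total: Σ batch = 1251 kg; LOI removed, Σ of batch·LOI: 251.4 kg; yield, glass over the total, = 79.91%.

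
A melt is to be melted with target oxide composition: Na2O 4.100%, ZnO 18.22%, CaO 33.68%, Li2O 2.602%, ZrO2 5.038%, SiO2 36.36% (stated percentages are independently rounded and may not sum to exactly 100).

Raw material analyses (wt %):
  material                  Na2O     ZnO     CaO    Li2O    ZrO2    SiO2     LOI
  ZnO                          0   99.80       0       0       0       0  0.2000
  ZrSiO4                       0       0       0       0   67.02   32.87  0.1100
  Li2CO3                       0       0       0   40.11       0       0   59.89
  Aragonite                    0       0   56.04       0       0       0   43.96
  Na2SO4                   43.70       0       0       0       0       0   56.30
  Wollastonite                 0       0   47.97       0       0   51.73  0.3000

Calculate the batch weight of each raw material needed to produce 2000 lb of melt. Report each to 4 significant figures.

All arithmetic maintains full precision from start to finish; values along the way appear, rounded to 4 significant digits, within the worked lines — exactly one rounding is applied to each reported result. All derived quantities are re-derived at full precision (LOI, totals, net glass mass, the yield, the six compositions) using the weight values on 2000 lb of glass, as set out in the problem or answer text.
Oxide mass targets, per 2000 lb melt:
  Na2O: 4.100% × 2000 = 82.00 lb
  ZnO: 18.22% × 2000 = 364.4 lb
  CaO: 33.68% × 2000 = 673.6 lb
  Li2O: 2.602% × 2000 = 52.04 lb
  ZrO2: 5.038% × 2000 = 100.8 lb
  SiO2: 36.36% × 2000 = 727.2 lb
Mass-balance tally per oxide from the weights as reported, against the basis in use (sum by sum, the targets are met given rounding of the digits):
  Na2O: 187.6·0.4370 = 81.98 lb (target 82.00 lb)
  ZnO: 365.1·0.9980 = 364.4 lb (target 364.4 lb)
  CaO: 80.45·0.5604 + 1310·0.4797 = 673.5 lb (target 673.6 lb)
  Li2O: 129.7·0.4011 = 52.02 lb (target 52.04 lb)
  ZrO2: 150.3·0.6702 = 100.7 lb (target 100.8 lb)
  SiO2: 150.3·0.3287 + 1310·0.5173 = 727.1 lb (target 727.2 lb)
Glass-mass bookkeeping: total batch − LOI = 2000 lb (summing oxide targets gives 2000 lb; basis as stated: 2000 lb — rounding explains the deltas).
Summing the batch: Σ batch = 2223 lb; loss to ignition Σ batch·LOI = 223.5 lb; yield, glass over the total, = 89.95%.

Batch per 2000 lb melt:
  ZnO: 365.1 lb
  ZrSiO4: 150.3 lb
  Li2CO3: 129.7 lb
  Aragonite: 80.45 lb
  Na2SO4: 187.6 lb
  Wollastonite: 1310 lb
Total batch = 2223 lb; LOI loss = 223.5 lb; yield = 89.95%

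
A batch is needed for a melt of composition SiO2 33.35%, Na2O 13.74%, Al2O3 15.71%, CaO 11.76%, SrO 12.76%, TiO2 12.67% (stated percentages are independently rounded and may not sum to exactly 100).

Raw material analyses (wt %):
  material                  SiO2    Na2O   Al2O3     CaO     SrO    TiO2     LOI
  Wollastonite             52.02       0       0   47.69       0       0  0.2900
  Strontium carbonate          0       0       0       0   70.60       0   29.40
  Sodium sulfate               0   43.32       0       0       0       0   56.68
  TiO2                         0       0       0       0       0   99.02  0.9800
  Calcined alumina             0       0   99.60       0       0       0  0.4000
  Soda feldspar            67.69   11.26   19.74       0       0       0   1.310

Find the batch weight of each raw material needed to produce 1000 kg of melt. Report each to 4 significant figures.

Batch per 1000 kg melt:
  Wollastonite: 246.6 kg
  Strontium carbonate: 180.7 kg
  Sodium sulfate: 238.4 kg
  TiO2: 128.0 kg
  Calcined alumina: 97.64 kg
  Soda feldspar: 303.2 kg
Total batch = 1195 kg; LOI loss = 194.6 kg; yield = 83.71%

Every computation keeps full precision all the way through. Working values appear, rounded to 4 significant digits, alongside each step — exactly one rounding goes into each reported result; the derived quantities, including net glass mass, ignition loss, totals, six oxide percentages, the yield, are re-derived from the weighed amounts at 1000 kg of glass at full float precision as given in question or answer.
Target masses of each oxide per 1000 kg melt:
  SiO2: 33.35% × 1000 = 333.5 kg
  Na2O: 13.74% × 1000 = 137.4 kg
  Al2O3: 15.71% × 1000 = 157.1 kg
  CaO: 11.76% × 1000 = 117.6 kg
  SrO: 12.76% × 1000 = 127.6 kg
  TiO2: 12.67% × 1000 = 126.7 kg
Balance tally, oxide-wise, given the weights on record, at the basis given (summed amounts equal target values exact up to rounding of places):
  SiO2: 246.6·0.5202 + 303.2·0.6769 = 333.5 kg (target 333.5 kg)
  Na2O: 238.4·0.4332 + 303.2·0.1126 = 137.4 kg (target 137.4 kg)
  Al2O3: 97.64·0.9960 + 303.2·0.1974 = 157.1 kg (target 157.1 kg)
  CaO: 246.6·0.4769 = 117.6 kg (target 117.6 kg)
  SrO: 180.7·0.7060 = 127.6 kg (target 127.6 kg)
  TiO2: 128.0·0.9902 = 126.7 kg (target 126.7 kg)
Glass-mass closure: whole batch net of LOI = 1000 kg (per-oxide target masses sum to 999.9 kg; the stated basis being 1000 kg — a pure rounding effect).
Adding the batch up: Σ batch = 1195 kg; ignition loss, Σ(batch × LOI) = 194.6 kg; yield = glass ÷ total batch = 83.71%.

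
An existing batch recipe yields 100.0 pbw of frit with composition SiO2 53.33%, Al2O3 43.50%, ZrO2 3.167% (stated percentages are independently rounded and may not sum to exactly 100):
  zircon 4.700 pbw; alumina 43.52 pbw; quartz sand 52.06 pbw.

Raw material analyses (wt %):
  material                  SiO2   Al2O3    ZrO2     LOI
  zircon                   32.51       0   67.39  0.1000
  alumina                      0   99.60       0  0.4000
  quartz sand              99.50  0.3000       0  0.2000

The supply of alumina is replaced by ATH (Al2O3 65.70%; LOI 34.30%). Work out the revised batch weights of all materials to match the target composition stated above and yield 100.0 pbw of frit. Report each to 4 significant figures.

Revised batch per 100.0 pbw frit:
  zircon: 4.700 pbw
  ATH: 65.97 pbw
  quartz sand: 52.06 pbw
Total batch = 122.7 pbw; LOI loss = 22.74 pbw

The intermediate values are displayed rounded to four significant figures across the worked steps — the working math carries full float precision from first step to last — each reported result takes a single rounding; the derived quantities, including three oxide percentages, LOI, net glass mass, totals, yield, are re-derived from the weighed amounts on 100.0 pbw of glass at full float precision, exactly as printed in problem or answer.
The oxide mass targets at 100.0 pbw frit:
  SiO2: 53.33% × 100.0 = 53.33 pbw
  Al2O3: 43.50% × 100.0 = 43.50 pbw
  ZrO2: 3.167% × 100.0 = 3.167 pbw
Checking each oxide sum using the reported weights, on the stated basis (target by target, the sums agree exact up to rounding of places):
  SiO2: 4.700·0.3251 + 52.06·0.9950 = 53.33 pbw (target 53.33 pbw)
  Al2O3: 65.97·0.6570 + 52.06·0.003000 = 43.50 pbw (target 43.50 pbw)
  ZrO2: 4.700·0.6739 = 3.167 pbw (target 3.167 pbw)
Glass-mass closure: Σ batch − LOI loss = 99.99 pbw (the targets, summed, come to 100.0 pbw; with the basis standing at 100.0 pbw — any gap is answer rounding).
Whole-batch sum: Σ batch = 122.7 pbw; LOI removed, Σ of batch·LOI: 22.74 pbw; as yield: glass ÷ batch → 81.47%.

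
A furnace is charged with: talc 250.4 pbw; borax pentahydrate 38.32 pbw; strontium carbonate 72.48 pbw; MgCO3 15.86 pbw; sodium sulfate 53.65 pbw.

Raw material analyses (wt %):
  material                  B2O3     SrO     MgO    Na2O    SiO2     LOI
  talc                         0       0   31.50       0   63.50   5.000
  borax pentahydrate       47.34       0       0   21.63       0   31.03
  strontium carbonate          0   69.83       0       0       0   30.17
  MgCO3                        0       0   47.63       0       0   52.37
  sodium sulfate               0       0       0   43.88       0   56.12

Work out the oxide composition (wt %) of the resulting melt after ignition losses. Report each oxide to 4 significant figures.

Glass mass = 346.0 pbw (batch 430.7 − LOI 84.69).
Composition: B2O3 5.243%, SrO 14.63%, MgO 24.98%, Na2O 9.199%, SiO2 45.95%

Working values are displayed (rounded to four significant figures) within the worked lines. Every computation maintains full precision from start to finish; every reported result receives exactly one rounding — all derived quantities (the five compositions, yield, ignition loss, totals, net glass mass) are recomputed in full precision from the batch weights at 346.0 pbw of glass as set out in the problem or the answer.
Mass of each oxide from the mix:
  B2O3: 38.32·0.4734 = 18.14 pbw
  SrO: 72.48·0.6983 = 50.61 pbw
  MgO: 250.4·0.3150 + 15.86·0.4763 = 86.43 pbw
  Na2O: 38.32·0.2163 + 53.65·0.4388 = 31.83 pbw
  SiO2: 250.4·0.6350 = 159.0 pbw
LOI: 250.4·0.05000 + 38.32·0.3103 + 72.48·0.3017 + 15.86·0.5237 + 53.65·0.5612 = 84.69 pbw
batch − LOI leaves glass = 430.7 − 84.69 = 346.0 pbw (= Σ oxide masses)
percent share: oxide ÷ glass, ×100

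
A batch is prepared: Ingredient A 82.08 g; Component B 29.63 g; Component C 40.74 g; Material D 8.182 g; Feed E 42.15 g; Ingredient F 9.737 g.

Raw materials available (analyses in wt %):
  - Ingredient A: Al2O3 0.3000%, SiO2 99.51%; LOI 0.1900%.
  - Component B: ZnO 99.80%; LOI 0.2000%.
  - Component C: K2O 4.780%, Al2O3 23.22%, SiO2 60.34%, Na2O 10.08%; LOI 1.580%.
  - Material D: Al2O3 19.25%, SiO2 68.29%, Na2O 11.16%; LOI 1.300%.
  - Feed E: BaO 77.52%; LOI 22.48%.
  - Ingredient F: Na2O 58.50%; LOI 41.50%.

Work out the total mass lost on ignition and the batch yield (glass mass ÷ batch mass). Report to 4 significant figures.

LOI loss = 14.48 g; glass = 198.0 g; yield = 93.19%

Every computation runs at full float precision at each step; in-progress results are displayed (rounded to 4 significant digits) within the worked lines; each reported value sees exactly one rounding; the derived quantities (yield, ignition loss, net glass mass, six oxide percentages, totals) are re-derived using the weight values on 198.0 g of glass at exact precision as written in either problem or answer.
Ignition loss by material:
  Ingredient A: 82.08 × 0.001900 = 0.1560 g
  Component B: 29.63 × 0.002000 = 0.05926 g
  Component C: 40.74 × 0.01580 = 0.6437 g
  Material D: 8.182 × 0.01300 = 0.1064 g
  Feed E: 42.15 × 0.2248 = 9.475 g
  Ingredient F: 9.737 × 0.4150 = 4.041 g
Total LOI = 14.48 g
Glass = batch − LOI = 212.5 − 14.48 = 198.0 g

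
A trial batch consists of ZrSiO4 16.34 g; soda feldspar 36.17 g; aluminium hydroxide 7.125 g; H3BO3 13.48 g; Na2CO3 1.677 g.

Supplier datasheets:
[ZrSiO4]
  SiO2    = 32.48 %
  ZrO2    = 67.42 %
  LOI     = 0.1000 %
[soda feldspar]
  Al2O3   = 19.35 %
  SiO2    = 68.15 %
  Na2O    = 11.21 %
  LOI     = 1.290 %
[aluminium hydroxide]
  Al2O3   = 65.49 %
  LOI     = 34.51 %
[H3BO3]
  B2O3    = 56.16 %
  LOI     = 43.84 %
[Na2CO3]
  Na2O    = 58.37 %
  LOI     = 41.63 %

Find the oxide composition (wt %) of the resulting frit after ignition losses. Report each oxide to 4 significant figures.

Glass mass = 65.24 g (batch 74.79 − LOI 9.550).
Composition: Al2O3 17.88%, SiO2 45.92%, ZrO2 16.89%, B2O3 11.60%, Na2O 7.715%

The working math runs at exact precision from start to finish — values along the way are shown with 4-significant-digit rounding as written — each reported number takes exactly one rounding; the derived quantities, including the yield, totals, net glass mass, five oxide percentages, ignition loss, are recomputed from the batch weights per 65.24 g of glass in exact precision, as written in problem or answer.
Oxide masses out of the charge:
  Al2O3: 36.17·0.1935 + 7.125·0.6549 = 11.67 g
  SiO2: 16.34·0.3248 + 36.17·0.6815 = 29.96 g
  ZrO2: 16.34·0.6742 = 11.02 g
  B2O3: 13.48·0.5616 = 7.570 g
  Na2O: 36.17·0.1121 + 1.677·0.5837 = 5.034 g
LOI: 16.34·0.001000 + 36.17·0.01290 + 7.125·0.3451 + 13.48·0.4384 + 1.677·0.4163 = 9.550 g
batch − LOI leaves glass = 74.79 − 9.550 = 65.24 g (matching Σ of the oxides)
wt %: oxide over glass, times 100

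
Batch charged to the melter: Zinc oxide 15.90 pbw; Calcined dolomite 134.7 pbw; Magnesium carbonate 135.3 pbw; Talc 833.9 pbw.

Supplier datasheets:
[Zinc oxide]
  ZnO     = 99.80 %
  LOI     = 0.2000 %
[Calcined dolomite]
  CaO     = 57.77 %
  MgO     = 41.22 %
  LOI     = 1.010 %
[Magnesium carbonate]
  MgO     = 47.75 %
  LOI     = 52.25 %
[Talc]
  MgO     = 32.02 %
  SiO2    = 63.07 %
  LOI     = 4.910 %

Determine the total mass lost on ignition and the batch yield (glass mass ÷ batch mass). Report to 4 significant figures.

LOI loss = 113.0 pbw; glass = 1007 pbw; yield = 89.91%

The whole derivation carries full float precision end to end — intermediates are displayed (rounded to 4 significant digits) as written; every reported figure takes a single rounding; the derived quantities, including the yield, ignition loss, the four compositions, glass mass, totals, are computed from the weighed amounts at 1007 pbw of glass at full precision, exactly as printed in the problem or the answer.
Loss on ignition, line by line:
  Zinc oxide: 15.90 × 0.002000 = 0.03180 pbw
  Calcined dolomite: 134.7 × 0.01010 = 1.360 pbw
  Magnesium carbonate: 135.3 × 0.5225 = 70.69 pbw
  Talc: 833.9 × 0.04910 = 40.94 pbw
Total LOI = 113.0 pbw
Glass = batch − LOI = 1120 − 113.0 = 1007 pbw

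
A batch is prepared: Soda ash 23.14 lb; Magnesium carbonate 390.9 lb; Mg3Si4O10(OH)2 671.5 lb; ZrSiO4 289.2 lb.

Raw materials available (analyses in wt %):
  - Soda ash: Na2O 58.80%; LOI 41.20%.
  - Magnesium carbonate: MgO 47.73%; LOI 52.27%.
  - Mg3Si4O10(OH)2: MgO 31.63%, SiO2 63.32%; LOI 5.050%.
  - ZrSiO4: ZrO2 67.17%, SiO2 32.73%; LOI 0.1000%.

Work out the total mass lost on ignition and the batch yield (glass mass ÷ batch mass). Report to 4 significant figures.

LOI loss = 248.1 lb; glass = 1127 lb; yield = 81.96%

In-progress results are rounded to 4 significant figures wherever printed; full float precision is carried throughout; every reported figure includes exactly one rounding. The derived quantities are computed at full float precision (the four compositions, the yield, ignition loss, net glass mass, the totals) from the weighed amounts at 1127 lb of glass as written in problem or answer.
Loss on ignition, line by line:
  Soda ash: 23.14 × 0.4120 = 9.534 lb
  Magnesium carbonate: 390.9 × 0.5227 = 204.3 lb
  Mg3Si4O10(OH)2: 671.5 × 0.05050 = 33.91 lb
  ZrSiO4: 289.2 × 0.001000 = 0.2892 lb
Total LOI = 248.1 lb
Glass = batch − LOI = 1375 − 248.1 = 1127 lb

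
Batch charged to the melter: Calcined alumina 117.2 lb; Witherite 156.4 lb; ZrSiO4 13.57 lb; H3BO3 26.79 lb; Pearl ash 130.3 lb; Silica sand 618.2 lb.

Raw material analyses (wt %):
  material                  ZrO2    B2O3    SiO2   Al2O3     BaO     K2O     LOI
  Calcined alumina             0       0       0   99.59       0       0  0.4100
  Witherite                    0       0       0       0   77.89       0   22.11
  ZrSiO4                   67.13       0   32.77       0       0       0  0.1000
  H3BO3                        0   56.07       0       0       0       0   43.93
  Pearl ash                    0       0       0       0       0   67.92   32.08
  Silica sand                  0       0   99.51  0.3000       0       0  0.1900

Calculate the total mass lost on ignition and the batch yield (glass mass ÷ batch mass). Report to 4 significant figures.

LOI loss = 89.82 lb; glass = 972.6 lb; yield = 91.55%

Every computation carries full float precision throughout — mid-chain values are shown rounded to four significant digits on the page. A single rounding finalizes every reported value — all derived quantities are rebuilt in full float precision (glass mass, six oxide percentages, ignition loss, yield, totals) starting from the weights at 972.6 lb of glass as set out in problem or answer.
Material-by-material LOI:
  Calcined alumina: 117.2 × 0.004100 = 0.4805 lb
  Witherite: 156.4 × 0.2211 = 34.58 lb
  ZrSiO4: 13.57 × 0.001000 = 0.01357 lb
  H3BO3: 26.79 × 0.4393 = 11.77 lb
  Pearl ash: 130.3 × 0.3208 = 41.80 lb
  Silica sand: 618.2 × 0.001900 = 1.175 lb
Total LOI = 89.82 lb
Glass = batch − LOI = 1062 − 89.82 = 972.6 lb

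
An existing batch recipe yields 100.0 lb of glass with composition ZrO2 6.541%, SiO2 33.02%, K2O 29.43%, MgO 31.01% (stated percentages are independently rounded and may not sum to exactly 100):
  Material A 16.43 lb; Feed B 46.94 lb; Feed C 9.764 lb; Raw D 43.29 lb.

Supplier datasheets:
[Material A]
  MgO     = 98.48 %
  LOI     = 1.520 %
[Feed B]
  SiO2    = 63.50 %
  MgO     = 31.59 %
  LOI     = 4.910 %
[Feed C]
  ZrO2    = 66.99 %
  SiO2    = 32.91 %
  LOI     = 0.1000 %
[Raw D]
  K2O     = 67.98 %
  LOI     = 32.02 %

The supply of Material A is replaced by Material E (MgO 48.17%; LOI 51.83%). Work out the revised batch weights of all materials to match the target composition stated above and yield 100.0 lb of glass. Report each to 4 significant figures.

Each numeric step keeps exact precision end to end — the intermediate values are displayed with 4-significant-digit rounding between the steps; a single rounding produces every reported figure — all derived quantities are recomputed from the batch weights at 100.0 lb of glass at full precision (glass mass, LOI, the yield, four oxide percentages, totals), exactly as shown in the problem or the answer.
Target oxide masses per 100.0 lb glass:
  ZrO2: 6.541% × 100.0 = 6.541 lb
  SiO2: 33.02% × 100.0 = 33.02 lb
  K2O: 29.43% × 100.0 = 29.43 lb
  MgO: 31.01% × 100.0 = 31.01 lb
Oxide-by-oxide audit using the reported weights, under the basis named above (each sum matches its target mass up to rounding of the answer):
  ZrO2: 9.764·0.6699 = 6.541 lb (target 6.541 lb)
  SiO2: 46.94·0.6350 + 9.764·0.3291 = 33.02 lb (target 33.02 lb)
  K2O: 43.29·0.6798 = 29.43 lb (target 29.43 lb)
  MgO: 33.59·0.4817 + 46.94·0.3159 = 31.01 lb (target 31.01 lb)
The glass-mass cross-check: net batch after ignition = 100.0 lb (oxide target masses add up to 100.0 lb; stated basis 100.0 lb — rounding explains the deltas).
Total batch = Σ batch = 133.6 lb; LOI loss = Σ batch·LOI = 33.59 lb; yield = glass ÷ total batch = 74.86%.

Revised batch per 100.0 lb glass:
  Material E: 33.59 lb
  Feed B: 46.94 lb
  Feed C: 9.764 lb
  Raw D: 43.29 lb
Total batch = 133.6 lb; LOI loss = 33.59 lb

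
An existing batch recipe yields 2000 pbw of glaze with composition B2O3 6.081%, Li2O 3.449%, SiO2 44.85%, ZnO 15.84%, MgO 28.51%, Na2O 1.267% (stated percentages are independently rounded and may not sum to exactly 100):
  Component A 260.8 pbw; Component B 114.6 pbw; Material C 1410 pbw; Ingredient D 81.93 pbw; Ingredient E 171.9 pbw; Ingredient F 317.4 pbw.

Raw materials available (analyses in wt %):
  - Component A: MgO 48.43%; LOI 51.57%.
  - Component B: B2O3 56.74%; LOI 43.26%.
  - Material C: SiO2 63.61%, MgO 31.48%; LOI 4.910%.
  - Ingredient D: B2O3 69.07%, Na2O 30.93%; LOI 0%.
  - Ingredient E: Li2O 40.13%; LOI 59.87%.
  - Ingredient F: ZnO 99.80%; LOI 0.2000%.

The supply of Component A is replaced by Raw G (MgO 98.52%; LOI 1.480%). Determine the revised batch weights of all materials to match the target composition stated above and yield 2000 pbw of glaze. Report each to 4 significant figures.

Revised batch per 2000 pbw glaze:
  Raw G: 128.2 pbw
  Component B: 114.6 pbw
  Material C: 1410 pbw
  Ingredient D: 81.93 pbw
  Ingredient E: 171.9 pbw
  Ingredient F: 317.4 pbw
Total batch = 2224 pbw; LOI loss = 224.3 pbw

Each numeric step holds exact precision through the solve. Mid-chain values are shown rounded to four significant figures as written. Each reported figure is rounded only once — derived quantities are re-derived at full precision (ignition loss, glass mass, six oxide percentages, yield, the totals) from the batch weights at 2000 pbw of glass, exactly as printed in problem or answer.
Oxide-by-oxide targets in 2000 pbw glaze:
  B2O3: 6.081% × 2000 = 121.6 pbw
  Li2O: 3.449% × 2000 = 68.98 pbw
  SiO2: 44.85% × 2000 = 897.0 pbw
  ZnO: 15.84% × 2000 = 316.8 pbw
  MgO: 28.51% × 2000 = 570.2 pbw
  Na2O: 1.267% × 2000 = 25.34 pbw
Mass-balance tally per oxide from the weights as reported, per the basis as stated (each sum matches its target mass exact up to rounding of places):
  B2O3: 114.6·0.5674 + 81.93·0.6907 = 121.6 pbw (target 121.6 pbw)
  Li2O: 171.9·0.4013 = 68.98 pbw (target 68.98 pbw)
  SiO2: 1410·0.6361 = 896.9 pbw (target 897.0 pbw)
  ZnO: 317.4·0.9980 = 316.8 pbw (target 316.8 pbw)
  MgO: 128.2·0.9852 + 1410·0.3148 = 570.2 pbw (target 570.2 pbw)
  Na2O: 81.93·0.3093 = 25.34 pbw (target 25.34 pbw)
The glass-mass cross-check: total charge less LOI = 2000 pbw (per-oxide target masses sum to 2000 pbw; versus the stated basis of 2000 pbw — gaps are rounding artifacts).
Batch total: Σ batch = 2224 pbw; the LOI term Σ batch·LOI equals 224.3 pbw; glass ÷ batch gives a yield of 89.92%.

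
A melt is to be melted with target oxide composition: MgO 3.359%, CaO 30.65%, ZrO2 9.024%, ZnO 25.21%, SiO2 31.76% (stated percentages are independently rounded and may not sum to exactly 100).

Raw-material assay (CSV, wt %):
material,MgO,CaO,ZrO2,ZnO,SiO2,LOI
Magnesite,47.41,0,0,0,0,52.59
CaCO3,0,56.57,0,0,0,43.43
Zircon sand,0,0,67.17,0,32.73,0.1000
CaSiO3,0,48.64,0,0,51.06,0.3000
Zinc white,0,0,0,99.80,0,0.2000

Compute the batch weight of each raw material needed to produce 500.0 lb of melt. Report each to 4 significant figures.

Batch per 500.0 lb melt:
  Magnesite: 35.43 lb
  CaCO3: 40.52 lb
  Zircon sand: 67.17 lb
  CaSiO3: 267.9 lb
  Zinc white: 126.3 lb
Total batch = 537.3 lb; LOI loss = 37.35 lb; yield = 93.05%

Full precision is maintained from first step to last — the intermediate values are shown, with 4-significant-figure rounding, when written out. Every reported result is rounded just once. All derived quantities are rebuilt starting from the weights per 500.0 lb of glass at full float precision (ignition loss, yield, totals, five oxide percentages, net glass mass) as given in the question or the answer.
Per-oxide target masses for 500.0 lb melt:
  MgO: 3.359% × 500.0 = 16.80 lb
  CaO: 30.65% × 500.0 = 153.2 lb
  ZrO2: 9.024% × 500.0 = 45.12 lb
  ZnO: 25.21% × 500.0 = 126.0 lb
  SiO2: 31.76% × 500.0 = 158.8 lb
Per-oxide balance check on the weights just shown, against the basis in use (every target is met by its sum modulo rounding of the values):
  MgO: 35.43·0.4741 = 16.80 lb (target 16.80 lb)
  CaO: 40.52·0.5657 + 267.9·0.4864 = 153.2 lb (target 153.2 lb)
  ZrO2: 67.17·0.6717 = 45.12 lb (target 45.12 lb)
  ZnO: 126.3·0.9980 = 126.0 lb (target 126.0 lb)
  SiO2: 67.17·0.3273 + 267.9·0.5106 = 158.8 lb (target 158.8 lb)
Auditing the glass mass value: batch total minus LOI = 500.0 lb (the Σ of target masses is 500.0 lb; versus the stated basis of 500.0 lb — a pure rounding effect).
Whole-batch sum: Σ batch = 537.3 lb; loss to ignition Σ batch·LOI = 37.35 lb; the yield ratio, glass ÷ batch: 93.05%.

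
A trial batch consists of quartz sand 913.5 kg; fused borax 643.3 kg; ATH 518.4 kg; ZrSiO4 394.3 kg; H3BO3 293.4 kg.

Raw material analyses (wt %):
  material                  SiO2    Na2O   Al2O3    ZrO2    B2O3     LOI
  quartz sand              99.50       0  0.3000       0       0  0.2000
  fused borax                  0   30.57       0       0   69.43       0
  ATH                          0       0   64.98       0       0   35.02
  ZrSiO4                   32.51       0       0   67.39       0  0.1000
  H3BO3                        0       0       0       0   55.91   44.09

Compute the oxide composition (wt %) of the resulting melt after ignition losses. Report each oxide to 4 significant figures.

Values along the way appear, with 4-significant-digit rounding, within the worked lines — all arithmetic keeps full precision throughout; a single rounding completes each reported value; the derived quantities are carried at full precision (glass mass, the totals, yield, the five compositions, LOI) from the batch weights for 2450 kg of glass, as given in problem or answer.
What the batch supplies per oxide:
  SiO2: 913.5·0.9950 + 394.3·0.3251 = 1037 kg
  Na2O: 643.3·0.3057 = 196.7 kg
  Al2O3: 913.5·0.003000 + 518.4·0.6498 = 339.6 kg
  ZrO2: 394.3·0.6739 = 265.7 kg
  B2O3: 643.3·0.6943 + 293.4·0.5591 = 610.7 kg
LOI: 913.5·0.002000 + 518.4·0.3502 + 394.3·0.001000 + 293.4·0.4409 = 313.1 kg
batch − LOI leaves glass = 2763 − 313.1 = 2450 kg (equal to the oxide-mass sum)
wt %: oxide over glass, times 100

Glass mass = 2450 kg (batch 2763 − LOI 313.1).
Composition: SiO2 42.34%, Na2O 8.028%, Al2O3 13.86%, ZrO2 10.85%, B2O3 24.93%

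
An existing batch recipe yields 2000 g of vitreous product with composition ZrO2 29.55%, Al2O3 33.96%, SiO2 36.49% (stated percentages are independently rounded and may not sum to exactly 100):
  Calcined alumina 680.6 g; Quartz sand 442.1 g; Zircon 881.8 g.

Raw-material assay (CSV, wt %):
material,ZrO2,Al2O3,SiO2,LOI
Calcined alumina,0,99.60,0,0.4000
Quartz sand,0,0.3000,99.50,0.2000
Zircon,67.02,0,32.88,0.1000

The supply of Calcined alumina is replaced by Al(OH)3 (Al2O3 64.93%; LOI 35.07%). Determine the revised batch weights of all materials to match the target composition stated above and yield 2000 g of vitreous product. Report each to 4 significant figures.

The intermediate values are shown with 4-significant-figure rounding alongside each step; all internal work maintains full float precision throughout. Each reported figure sees exactly one rounding; the derived quantities, including three oxide percentages, glass mass, yield, LOI, totals, are carried from the weighed amounts on 2000 g of glass at full precision, exactly as printed in problem or answer.
Per-oxide target masses for 2000 g vitreous product:
  ZrO2: 29.55% × 2000 = 591.0 g
  Al2O3: 33.96% × 2000 = 679.2 g
  SiO2: 36.49% × 2000 = 729.8 g
Oxide-by-oxide audit using the reported weights, for the quoted basis mass (delivered sums recover each target modulo rounding of the values):
  ZrO2: 881.8·0.6702 = 591.0 g (target 591.0 g)
  Al2O3: 1044·0.6493 + 442.1·0.003000 = 679.2 g (target 679.2 g)
  SiO2: 442.1·0.9950 + 881.8·0.3288 = 729.8 g (target 729.8 g)
Auditing the glass mass value: whole batch net of LOI = 2000 g (oxide target masses add up to 2000 g; basis as stated: 2000 g — differing by rounding only).
Whole-batch sum: Σ batch = 2368 g; the LOI term Σ batch·LOI equals 367.9 g; the yield ratio, glass ÷ batch: 84.46%.

Revised batch per 2000 g vitreous product:
  Al(OH)3: 1044 g
  Quartz sand: 442.1 g
  Zircon: 881.8 g
Total batch = 2368 g; LOI loss = 367.9 g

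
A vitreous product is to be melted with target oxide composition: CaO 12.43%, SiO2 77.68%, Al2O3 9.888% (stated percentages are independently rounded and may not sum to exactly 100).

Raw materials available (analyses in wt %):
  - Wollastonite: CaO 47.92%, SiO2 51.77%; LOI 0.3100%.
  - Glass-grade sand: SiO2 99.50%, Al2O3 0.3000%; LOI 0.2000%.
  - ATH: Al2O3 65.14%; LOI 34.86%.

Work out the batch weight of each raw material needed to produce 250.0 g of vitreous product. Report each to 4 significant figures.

All internal work runs at exact precision through every step; the intermediate values are printed (rounded to four significant figures) alongside each step; each reported number is rounded a single time. Derived quantities, which include yield, LOI, totals, net glass mass, the three compositions, are rebuilt at full float precision, as given in either problem or answer, starting from the weights at 250.0 g of glass.
Target masses of each oxide per 250.0 g vitreous product:
  CaO: 12.43% × 250.0 = 31.08 g
  SiO2: 77.68% × 250.0 = 194.2 g
  Al2O3: 9.888% × 250.0 = 24.72 g
Verifying the oxide balance per the reported batch figures, relative to the basis at hand (sums match the target masses net of answer rounding effects):
  CaO: 64.85·0.4792 = 31.08 g (target 31.08 g)
  SiO2: 64.85·0.5177 + 161.4·0.9950 = 194.2 g (target 194.2 g)
  Al2O3: 161.4·0.003000 + 37.21·0.6514 = 24.72 g (target 24.72 g)
Glass-mass sanity pass: batch Σ − ignition loss = 250.0 g (oxide target masses add up to 250.0 g; with the basis standing at 250.0 g — gaps are rounding artifacts).
Batch grand total — Σ batch = 263.5 g; ignition loss, Σ(batch × LOI) = 13.50 g; as yield: glass ÷ batch → 94.88%.

Batch per 250.0 g vitreous product:
  Wollastonite: 64.85 g
  Glass-grade sand: 161.4 g
  ATH: 37.21 g
Total batch = 263.5 g; LOI loss = 13.50 g; yield = 94.88%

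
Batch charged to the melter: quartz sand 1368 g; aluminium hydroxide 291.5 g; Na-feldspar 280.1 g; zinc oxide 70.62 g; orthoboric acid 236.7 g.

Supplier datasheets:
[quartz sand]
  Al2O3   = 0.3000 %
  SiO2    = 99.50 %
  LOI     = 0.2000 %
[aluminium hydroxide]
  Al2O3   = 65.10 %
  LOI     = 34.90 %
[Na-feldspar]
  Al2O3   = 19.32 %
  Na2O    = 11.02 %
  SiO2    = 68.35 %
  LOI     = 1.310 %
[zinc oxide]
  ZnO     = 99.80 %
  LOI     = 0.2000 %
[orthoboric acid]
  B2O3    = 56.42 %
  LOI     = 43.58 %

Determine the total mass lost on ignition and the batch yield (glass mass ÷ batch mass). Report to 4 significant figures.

LOI loss = 211.4 g; glass = 2035 g; yield = 90.59%

Mid-chain values are displayed rounded to four significant figures between the steps; the working math holds exact precision at all times; every reported value takes just one rounding. Derived quantities, including ignition loss, yield, glass mass, the five compositions, the totals, are re-derived from the batch weights per 2035 g of glass at full float precision, exactly as shown in question or answer.
Ignition loss by material:
  quartz sand: 1368 × 0.002000 = 2.736 g
  aluminium hydroxide: 291.5 × 0.3490 = 101.7 g
  Na-feldspar: 280.1 × 0.01310 = 3.669 g
  zinc oxide: 70.62 × 0.002000 = 0.1412 g
  orthoboric acid: 236.7 × 0.4358 = 103.2 g
Total LOI = 211.4 g
Glass = batch − LOI = 2247 − 211.4 = 2035 g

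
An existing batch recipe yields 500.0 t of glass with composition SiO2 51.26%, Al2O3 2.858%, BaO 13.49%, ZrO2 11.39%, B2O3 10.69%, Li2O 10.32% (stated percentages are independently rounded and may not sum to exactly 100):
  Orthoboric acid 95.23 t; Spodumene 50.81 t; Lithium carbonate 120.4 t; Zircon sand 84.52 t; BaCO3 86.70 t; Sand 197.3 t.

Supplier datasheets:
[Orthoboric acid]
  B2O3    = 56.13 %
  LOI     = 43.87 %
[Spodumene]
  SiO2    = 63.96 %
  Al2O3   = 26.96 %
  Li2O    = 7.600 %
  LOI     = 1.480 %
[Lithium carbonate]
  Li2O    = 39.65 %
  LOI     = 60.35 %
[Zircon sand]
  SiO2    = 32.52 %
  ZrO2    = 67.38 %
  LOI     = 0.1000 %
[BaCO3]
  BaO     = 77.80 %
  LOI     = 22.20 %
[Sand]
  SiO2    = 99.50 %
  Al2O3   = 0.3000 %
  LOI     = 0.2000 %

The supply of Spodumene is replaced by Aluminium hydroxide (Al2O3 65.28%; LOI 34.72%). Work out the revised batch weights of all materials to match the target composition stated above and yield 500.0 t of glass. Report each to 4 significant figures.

Revised batch per 500.0 t glass:
  Orthoboric acid: 95.23 t
  Aluminium hydroxide: 20.83 t
  Lithium carbonate: 130.1 t
  Zircon sand: 84.52 t
  BaCO3: 86.70 t
  Sand: 230.0 t
Total batch = 647.4 t; LOI loss = 147.3 t

Values along the way are printed, with 4-significant-digit rounding, within the worked lines — all arithmetic keeps full precision at each step — every reported result takes a single rounding. Derived quantities (glass mass, totals, the yield, six oxide percentages, LOI) are rebuilt from the weighed amounts on 500.0 t of glass at full float precision as written in the problem or answer text.
Target masses of each oxide per 500.0 t glass:
  SiO2: 51.26% × 500.0 = 256.3 t
  Al2O3: 2.858% × 500.0 = 14.29 t
  BaO: 13.49% × 500.0 = 67.45 t
  ZrO2: 11.39% × 500.0 = 56.95 t
  B2O3: 10.69% × 500.0 = 53.45 t
  Li2O: 10.32% × 500.0 = 51.60 t
A balance pass over the oxides, given the weights on record, versus the basis set out (sums match the target masses up to rounding of the answer):
  SiO2: 84.52·0.3252 + 230.0·0.9950 = 256.3 t (target 256.3 t)
  Al2O3: 20.83·0.6528 + 230.0·0.003000 = 14.29 t (target 14.29 t)
  BaO: 86.70·0.7780 = 67.45 t (target 67.45 t)
  ZrO2: 84.52·0.6738 = 56.95 t (target 56.95 t)
  B2O3: 95.23·0.5613 = 53.45 t (target 53.45 t)
  Li2O: 130.1·0.3965 = 51.58 t (target 51.60 t)
Auditing the glass mass value: total batch − LOI = 500.1 t (per-oxide target masses sum to 500.0 t; the stated basis being 500.0 t — any gap is answer rounding).
Batch total: Σ batch = 647.4 t; LOI removed, Σ of batch·LOI: 147.3 t; as yield: glass ÷ batch → 77.24%.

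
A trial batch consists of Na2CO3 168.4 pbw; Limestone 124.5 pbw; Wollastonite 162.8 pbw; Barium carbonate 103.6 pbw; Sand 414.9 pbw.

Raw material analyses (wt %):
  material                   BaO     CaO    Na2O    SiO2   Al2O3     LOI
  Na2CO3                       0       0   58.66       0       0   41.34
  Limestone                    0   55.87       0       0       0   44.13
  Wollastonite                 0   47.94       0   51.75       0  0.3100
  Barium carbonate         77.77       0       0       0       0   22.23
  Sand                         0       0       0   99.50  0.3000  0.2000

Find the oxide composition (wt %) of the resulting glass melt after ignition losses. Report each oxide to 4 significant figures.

Glass mass = 825.3 pbw (batch 974.2 − LOI 148.9).
Composition: BaO 9.763%, CaO 17.89%, Na2O 11.97%, SiO2 60.23%, Al2O3 0.1508%

The working math carries exact precision in every operation. Mid-chain values are printed rounded off to 4 significant digits when written out; every reported value includes exactly one rounding; all derived quantities, including LOI, glass mass, yield, totals, the five compositions, are computed from the weighed amounts per 825.3 pbw of glass at full float precision as given in the problem or answer text.
Per-oxide mass from batch:
  BaO: 103.6·0.7777 = 80.57 pbw
  CaO: 124.5·0.5587 + 162.8·0.4794 = 147.6 pbw
  Na2O: 168.4·0.5866 = 98.78 pbw
  SiO2: 162.8·0.5175 + 414.9·0.9950 = 497.1 pbw
  Al2O3: 414.9·0.003000 = 1.245 pbw
LOI: 168.4·0.4134 + 124.5·0.4413 + 162.8·0.003100 + 103.6·0.2223 + 414.9·0.002000 = 148.9 pbw
Glass mass = batch − LOI = 974.2 − 148.9 = 825.3 pbw (= Σ oxide masses)
wt %: oxide over glass, times 100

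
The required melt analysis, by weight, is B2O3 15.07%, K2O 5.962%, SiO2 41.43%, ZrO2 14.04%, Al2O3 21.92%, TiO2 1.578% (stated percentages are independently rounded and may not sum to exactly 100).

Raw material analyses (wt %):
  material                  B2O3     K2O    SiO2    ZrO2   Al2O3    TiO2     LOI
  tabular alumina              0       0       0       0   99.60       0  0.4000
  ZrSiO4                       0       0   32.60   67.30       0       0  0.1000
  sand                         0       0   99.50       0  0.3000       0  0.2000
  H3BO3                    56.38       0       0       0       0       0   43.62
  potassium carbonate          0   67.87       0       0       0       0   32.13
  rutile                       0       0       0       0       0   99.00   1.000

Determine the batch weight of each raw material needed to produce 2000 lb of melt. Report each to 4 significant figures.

Each numeric step maintains full precision through every step; the intermediate values are printed rounded to four significant figures in the printout — every reported number takes a single rounding. The derived quantities, which include the totals, ignition loss, six oxide percentages, glass mass, the yield, are recomputed at exact precision, precisely as stated by the problem or answer text, from the weighed amounts for 2000 lb of glass.
Oxide-by-oxide targets in 2000 lb melt:
  B2O3: 15.07% × 2000 = 301.4 lb
  K2O: 5.962% × 2000 = 119.2 lb
  SiO2: 41.43% × 2000 = 828.6 lb
  ZrO2: 14.04% × 2000 = 280.8 lb
  Al2O3: 21.92% × 2000 = 438.4 lb
  TiO2: 1.578% × 2000 = 31.56 lb
Oxide-by-oxide audit given the weights on record, under the basis named above (sum by sum, the targets are met up to rounding of the answer):
  B2O3: 534.6·0.5638 = 301.4 lb (target 301.4 lb)
  K2O: 175.7·0.6787 = 119.2 lb (target 119.2 lb)
  SiO2: 417.2·0.3260 + 696.1·0.9950 = 828.6 lb (target 828.6 lb)
  ZrO2: 417.2·0.6730 = 280.8 lb (target 280.8 lb)
  Al2O3: 438.1·0.9960 + 696.1·0.003000 = 438.4 lb (target 438.4 lb)
  TiO2: 31.88·0.9900 = 31.56 lb (target 31.56 lb)
Glass-mass closure: Σ batch − LOI loss = 2000 lb (the targets, summed, come to 2000 lb; versus the stated basis of 2000 lb — a pure rounding effect).
Batch grand total — Σ batch = 2294 lb; the LOI term Σ batch·LOI equals 293.5 lb; the yield ratio, glass ÷ batch: 87.20%.

Batch per 2000 lb melt:
  tabular alumina: 438.1 lb
  ZrSiO4: 417.2 lb
  sand: 696.1 lb
  H3BO3: 534.6 lb
  potassium carbonate: 175.7 lb
  rutile: 31.88 lb
Total batch = 2294 lb; LOI loss = 293.5 lb; yield = 87.20%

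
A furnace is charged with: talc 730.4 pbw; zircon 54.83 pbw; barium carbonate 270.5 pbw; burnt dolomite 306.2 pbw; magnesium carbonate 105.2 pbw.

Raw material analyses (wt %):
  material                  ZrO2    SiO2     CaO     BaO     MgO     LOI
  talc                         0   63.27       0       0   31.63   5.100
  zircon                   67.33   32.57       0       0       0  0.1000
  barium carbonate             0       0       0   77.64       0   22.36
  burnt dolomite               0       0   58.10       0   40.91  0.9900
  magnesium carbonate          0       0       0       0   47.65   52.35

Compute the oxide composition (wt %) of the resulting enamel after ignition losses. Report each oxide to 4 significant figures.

Intermediates appear, rounded to four significant figures, at each printed step — the working math runs at exact precision from start to finish; a single rounding produces every reported figure; derived quantities are re-derived from the weighed amounts at 1311 pbw of glass in full precision (yield, net glass mass, the five compositions, LOI, totals), precisely as stated by problem or answer.
Mass of each oxide from the mix:
  ZrO2: 54.83·0.6733 = 36.92 pbw
  SiO2: 730.4·0.6327 + 54.83·0.3257 = 480.0 pbw
  CaO: 306.2·0.5810 = 177.9 pbw
  BaO: 270.5·0.7764 = 210.0 pbw
  MgO: 730.4·0.3163 + 306.2·0.4091 + 105.2·0.4765 = 406.4 pbw
LOI: 730.4·0.05100 + 54.83·0.001000 + 270.5·0.2236 + 306.2·0.009900 + 105.2·0.5235 = 155.9 pbw
Glass mass = batch − LOI = 1467 − 155.9 = 1311 pbw (the oxide masses sum to this)
oxide / glass × 100 gives the wt %

Glass mass = 1311 pbw (batch 1467 − LOI 155.9).
Composition: ZrO2 2.815%, SiO2 36.61%, CaO 13.57%, BaO 16.02%, MgO 31.00%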